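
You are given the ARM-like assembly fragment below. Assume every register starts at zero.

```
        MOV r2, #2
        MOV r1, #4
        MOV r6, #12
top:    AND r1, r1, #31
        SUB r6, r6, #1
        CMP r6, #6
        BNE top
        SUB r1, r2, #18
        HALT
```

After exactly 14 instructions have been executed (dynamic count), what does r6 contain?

MOV r2, #2 → r2=2
MOV r1, #4 → r1=4
MOV r6, #12 → r6=12
AND r1, r1, #31 → r1=4&31=4
SUB r6, r6, #1 → r6=12-1=11
CMP r6, #6  (cmp 11,6)
BNE top: taken
AND r1, r1, #31 → r1=4&31=4
SUB r6, r6, #1 → r6=11-1=10
CMP r6, #6  (cmp 10,6)
BNE top: taken
AND r1, r1, #31 → r1=4&31=4
SUB r6, r6, #1 → r6=10-1=9
CMP r6, #6  (cmp 9,6)
After step 14: r6 = 9.

9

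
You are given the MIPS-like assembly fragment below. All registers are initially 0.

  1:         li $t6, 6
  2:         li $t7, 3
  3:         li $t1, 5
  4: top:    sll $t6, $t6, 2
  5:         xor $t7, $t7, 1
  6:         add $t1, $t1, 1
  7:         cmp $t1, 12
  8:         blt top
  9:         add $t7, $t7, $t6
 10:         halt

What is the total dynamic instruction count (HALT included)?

40

$t6=6
$t7=3
$t1=5
$t6=6<<2=24
$t7=3^1=2
$t1=5+1=6
cmp $t1, 12  (cmp 6,12)
blt top: taken
$t6=24<<2=96
$t7=2^1=3
$t1=6+1=7
cmp $t1, 12  (cmp 7,12)
blt top: taken
$t6=96<<2=384
$t7=3^1=2
$t1=7+1=8
cmp $t1, 12  (cmp 8,12)
blt top: taken
$t6=384<<2=1536
$t7=2^1=3
$t1=8+1=9
cmp $t1, 12  (cmp 9,12)
blt top: taken
$t6=1536<<2=6144
$t7=3^1=2
$t1=9+1=10
cmp $t1, 12  (cmp 10,12)
blt top: taken
$t6=6144<<2=24576
$t7=2^1=3
$t1=10+1=11
cmp $t1, 12  (cmp 11,12)
blt top: taken
$t6=24576<<2=98304
$t7=3^1=2
$t1=11+1=12
cmp $t1, 12  (cmp 12,12)
blt top: not taken
$t7=2+98304=98306
halt.
Total executed instructions: 40.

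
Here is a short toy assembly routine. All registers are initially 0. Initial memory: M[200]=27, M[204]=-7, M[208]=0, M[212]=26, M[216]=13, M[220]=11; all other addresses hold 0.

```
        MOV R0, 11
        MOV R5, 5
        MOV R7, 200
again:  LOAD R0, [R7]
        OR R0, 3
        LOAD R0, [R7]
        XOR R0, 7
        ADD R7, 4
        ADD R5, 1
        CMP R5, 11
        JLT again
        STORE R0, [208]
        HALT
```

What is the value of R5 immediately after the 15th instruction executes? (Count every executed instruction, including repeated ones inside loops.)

6

MOV R0, 11 → R0=11
MOV R5, 5 → R5=5
MOV R7, 200 → R7=200
LOAD R0, [R7] → R0=M[200]=27
OR R0, 3 → R0=27|3=27
LOAD R0, [R7] → R0=M[200]=27
XOR R0, 7 → R0=27^7=28
ADD R7, 4 → R7=200+4=204
ADD R5, 1 → R5=5+1=6
CMP R5, 11  (cmp 6,11)
JLT again: taken
LOAD R0, [R7] → R0=M[204]=-7
OR R0, 3 → R0=(-7)|3=-5
LOAD R0, [R7] → R0=M[204]=-7
XOR R0, 7 → R0=(-7)^7=-2
After step 15: R5 = 6.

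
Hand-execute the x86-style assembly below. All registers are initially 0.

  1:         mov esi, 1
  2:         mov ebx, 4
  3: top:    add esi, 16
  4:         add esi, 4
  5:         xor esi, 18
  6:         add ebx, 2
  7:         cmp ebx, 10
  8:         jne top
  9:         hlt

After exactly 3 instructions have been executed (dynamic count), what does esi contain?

17

after mov esi, 1: esi=1
after mov ebx, 4: ebx=4
after add esi, 16: esi=1+16=17
After step 3: esi = 17.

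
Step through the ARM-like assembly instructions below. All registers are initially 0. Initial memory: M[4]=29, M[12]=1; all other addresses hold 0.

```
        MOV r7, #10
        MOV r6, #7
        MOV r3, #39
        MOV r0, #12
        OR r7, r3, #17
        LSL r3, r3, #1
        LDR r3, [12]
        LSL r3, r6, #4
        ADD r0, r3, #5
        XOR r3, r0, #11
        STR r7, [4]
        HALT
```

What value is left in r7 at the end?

after MOV r7, #10: r7=10
after MOV r6, #7: r6=7
after MOV r3, #39: r3=39
after MOV r0, #12: r0=12
after OR r7, r3, #17: r7=39|17=55
after LSL r3, r3, #1: r3=39<<1=78
after LDR r3, [12]: r3=M[12]=1
after LSL r3, r6, #4: r3=7<<4=112
after ADD r0, r3, #5: r0=112+5=117
after XOR r3, r0, #11: r3=117^11=126
STR r7, [4] → M[4]=55
halt.

55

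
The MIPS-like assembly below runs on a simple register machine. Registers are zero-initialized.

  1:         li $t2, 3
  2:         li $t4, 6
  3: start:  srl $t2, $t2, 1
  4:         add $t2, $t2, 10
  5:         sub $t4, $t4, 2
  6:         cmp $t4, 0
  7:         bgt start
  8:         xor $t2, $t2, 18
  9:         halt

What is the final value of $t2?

after li $t2, 3: $t2=3
after li $t4, 6: $t4=6
after srl $t2, $t2, 1: $t2=3>>1=1
after add $t2, $t2, 10: $t2=1+10=11
after sub $t4, $t4, 2: $t4=6-2=4
cmp $t4, 0  (cmp 4,0)
bgt start: taken
after srl $t2, $t2, 1: $t2=11>>1=5
after add $t2, $t2, 10: $t2=5+10=15
after sub $t4, $t4, 2: $t4=4-2=2
cmp $t4, 0  (cmp 2,0)
bgt start: taken
after srl $t2, $t2, 1: $t2=15>>1=7
after add $t2, $t2, 10: $t2=7+10=17
after sub $t4, $t4, 2: $t4=2-2=0
cmp $t4, 0  (cmp 0,0)
bgt start: not taken
after xor $t2, $t2, 18: $t2=17^18=3
halt.

3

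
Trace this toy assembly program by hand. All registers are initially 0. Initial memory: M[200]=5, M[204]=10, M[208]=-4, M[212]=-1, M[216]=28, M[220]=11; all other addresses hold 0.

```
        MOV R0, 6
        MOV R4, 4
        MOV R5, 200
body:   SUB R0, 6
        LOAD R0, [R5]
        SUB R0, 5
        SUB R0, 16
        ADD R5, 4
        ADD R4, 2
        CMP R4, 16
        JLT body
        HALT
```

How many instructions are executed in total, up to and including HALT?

52

MOV R0, 6 → R0=6
MOV R4, 4 → R4=4
MOV R5, 200 → R5=200
SUB R0, 6 → R0=6-6=0
LOAD R0, [R5] → R0=M[200]=5
SUB R0, 5 → R0=5-5=0
SUB R0, 16 → R0=0-16=-16
ADD R5, 4 → R5=200+4=204
ADD R4, 2 → R4=4+2=6
CMP R4, 16  (cmp 6,16)
JLT body: taken
SUB R0, 6 → R0=(-16)-6=-22
LOAD R0, [R5] → R0=M[204]=10
SUB R0, 5 → R0=10-5=5
SUB R0, 16 → R0=5-16=-11
ADD R5, 4 → R5=204+4=208
ADD R4, 2 → R4=6+2=8
CMP R4, 16  (cmp 8,16)
JLT body: taken
SUB R0, 6 → R0=(-11)-6=-17
LOAD R0, [R5] → R0=M[208]=-4
SUB R0, 5 → R0=(-4)-5=-9
SUB R0, 16 → R0=(-9)-16=-25
ADD R5, 4 → R5=208+4=212
ADD R4, 2 → R4=8+2=10
CMP R4, 16  (cmp 10,16)
JLT body: taken
SUB R0, 6 → R0=(-25)-6=-31
LOAD R0, [R5] → R0=M[212]=-1
SUB R0, 5 → R0=(-1)-5=-6
SUB R0, 16 → R0=(-6)-16=-22
ADD R5, 4 → R5=212+4=216
ADD R4, 2 → R4=10+2=12
CMP R4, 16  (cmp 12,16)
JLT body: taken
SUB R0, 6 → R0=(-22)-6=-28
LOAD R0, [R5] → R0=M[216]=28
SUB R0, 5 → R0=28-5=23
SUB R0, 16 → R0=23-16=7
ADD R5, 4 → R5=216+4=220
ADD R4, 2 → R4=12+2=14
CMP R4, 16  (cmp 14,16)
JLT body: taken
SUB R0, 6 → R0=7-6=1
LOAD R0, [R5] → R0=M[220]=11
SUB R0, 5 → R0=11-5=6
SUB R0, 16 → R0=6-16=-10
ADD R5, 4 → R5=220+4=224
ADD R4, 2 → R4=14+2=16
CMP R4, 16  (cmp 16,16)
JLT body: not taken
halt.
Total executed instructions: 52.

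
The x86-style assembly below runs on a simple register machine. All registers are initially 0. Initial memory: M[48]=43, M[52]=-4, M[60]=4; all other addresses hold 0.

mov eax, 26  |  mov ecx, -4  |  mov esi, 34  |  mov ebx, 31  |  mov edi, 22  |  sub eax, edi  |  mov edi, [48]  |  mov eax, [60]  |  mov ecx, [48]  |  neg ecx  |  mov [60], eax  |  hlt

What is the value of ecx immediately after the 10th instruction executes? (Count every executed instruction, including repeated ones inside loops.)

eax=26
ecx=-4
esi=34
ebx=31
edi=22
eax=26-22=4
edi=M[48]=43
eax=M[60]=4
ecx=M[48]=43
ecx=-(43)=-43
After step 10: ecx = -43.

-43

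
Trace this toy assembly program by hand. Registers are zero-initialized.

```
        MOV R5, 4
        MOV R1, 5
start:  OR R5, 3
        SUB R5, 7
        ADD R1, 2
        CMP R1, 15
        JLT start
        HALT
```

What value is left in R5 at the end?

-16

R5=4
R1=5
R5=4|3=7
R5=7-7=0
R1=5+2=7
CMP R1, 15  (cmp 7,15)
JLT start: taken
R5=0|3=3
R5=3-7=-4
R1=7+2=9
CMP R1, 15  (cmp 9,15)
JLT start: taken
R5=(-4)|3=-1
R5=(-1)-7=-8
R1=9+2=11
CMP R1, 15  (cmp 11,15)
JLT start: taken
R5=(-8)|3=-5
R5=(-5)-7=-12
R1=11+2=13
CMP R1, 15  (cmp 13,15)
JLT start: taken
R5=(-12)|3=-9
R5=(-9)-7=-16
R1=13+2=15
CMP R1, 15  (cmp 15,15)
JLT start: not taken
halt.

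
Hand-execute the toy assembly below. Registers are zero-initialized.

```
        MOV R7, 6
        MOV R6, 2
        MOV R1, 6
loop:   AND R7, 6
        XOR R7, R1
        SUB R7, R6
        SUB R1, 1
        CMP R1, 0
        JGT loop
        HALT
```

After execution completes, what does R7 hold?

MOV R7, 6 → R7=6
MOV R6, 2 → R6=2
MOV R1, 6 → R1=6
AND R7, 6 → R7=6&6=6
XOR R7, R1 → R7=6^6=0
SUB R7, R6 → R7=0-2=-2
SUB R1, 1 → R1=6-1=5
CMP R1, 0  (cmp 5,0)
JGT loop: taken
AND R7, 6 → R7=(-2)&6=6
XOR R7, R1 → R7=6^5=3
SUB R7, R6 → R7=3-2=1
SUB R1, 1 → R1=5-1=4
CMP R1, 0  (cmp 4,0)
JGT loop: taken
AND R7, 6 → R7=1&6=0
XOR R7, R1 → R7=0^4=4
SUB R7, R6 → R7=4-2=2
SUB R1, 1 → R1=4-1=3
CMP R1, 0  (cmp 3,0)
JGT loop: taken
AND R7, 6 → R7=2&6=2
XOR R7, R1 → R7=2^3=1
SUB R7, R6 → R7=1-2=-1
SUB R1, 1 → R1=3-1=2
CMP R1, 0  (cmp 2,0)
JGT loop: taken
AND R7, 6 → R7=(-1)&6=6
XOR R7, R1 → R7=6^2=4
SUB R7, R6 → R7=4-2=2
SUB R1, 1 → R1=2-1=1
CMP R1, 0  (cmp 1,0)
JGT loop: taken
AND R7, 6 → R7=2&6=2
XOR R7, R1 → R7=2^1=3
SUB R7, R6 → R7=3-2=1
SUB R1, 1 → R1=1-1=0
CMP R1, 0  (cmp 0,0)
JGT loop: not taken
halt.

1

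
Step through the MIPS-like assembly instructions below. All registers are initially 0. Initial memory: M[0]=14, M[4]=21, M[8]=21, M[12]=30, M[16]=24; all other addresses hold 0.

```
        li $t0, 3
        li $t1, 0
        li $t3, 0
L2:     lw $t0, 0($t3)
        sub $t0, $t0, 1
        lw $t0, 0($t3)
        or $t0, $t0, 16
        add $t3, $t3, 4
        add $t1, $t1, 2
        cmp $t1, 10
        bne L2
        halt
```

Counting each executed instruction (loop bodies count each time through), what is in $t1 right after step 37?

li $t0, 3 → $t0=3
li $t1, 0 → $t1=0
li $t3, 0 → $t3=0
lw $t0, 0($t3) → $t0=M[0]=14
sub $t0, $t0, 1 → $t0=14-1=13
lw $t0, 0($t3) → $t0=M[0]=14
or $t0, $t0, 16 → $t0=14|16=30
add $t3, $t3, 4 → $t3=0+4=4
add $t1, $t1, 2 → $t1=0+2=2
cmp $t1, 10  (cmp 2,10)
bne L2: taken
lw $t0, 0($t3) → $t0=M[4]=21
sub $t0, $t0, 1 → $t0=21-1=20
lw $t0, 0($t3) → $t0=M[4]=21
or $t0, $t0, 16 → $t0=21|16=21
add $t3, $t3, 4 → $t3=4+4=8
add $t1, $t1, 2 → $t1=2+2=4
cmp $t1, 10  (cmp 4,10)
bne L2: taken
lw $t0, 0($t3) → $t0=M[8]=21
sub $t0, $t0, 1 → $t0=21-1=20
lw $t0, 0($t3) → $t0=M[8]=21
or $t0, $t0, 16 → $t0=21|16=21
add $t3, $t3, 4 → $t3=8+4=12
add $t1, $t1, 2 → $t1=4+2=6
cmp $t1, 10  (cmp 6,10)
bne L2: taken
lw $t0, 0($t3) → $t0=M[12]=30
sub $t0, $t0, 1 → $t0=30-1=29
lw $t0, 0($t3) → $t0=M[12]=30
or $t0, $t0, 16 → $t0=30|16=30
add $t3, $t3, 4 → $t3=12+4=16
add $t1, $t1, 2 → $t1=6+2=8
cmp $t1, 10  (cmp 8,10)
bne L2: taken
lw $t0, 0($t3) → $t0=M[16]=24
sub $t0, $t0, 1 → $t0=24-1=23
After step 37: $t1 = 8.

8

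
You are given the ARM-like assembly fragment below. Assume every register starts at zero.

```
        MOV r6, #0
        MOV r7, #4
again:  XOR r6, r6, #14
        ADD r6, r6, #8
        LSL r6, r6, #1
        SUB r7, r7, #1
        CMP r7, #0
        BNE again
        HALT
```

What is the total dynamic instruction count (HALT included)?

after MOV r6, #0: r6=0
after MOV r7, #4: r7=4
after XOR r6, r6, #14: r6=0^14=14
after ADD r6, r6, #8: r6=14+8=22
after LSL r6, r6, #1: r6=22<<1=44
after SUB r7, r7, #1: r7=4-1=3
CMP r7, #0  (cmp 3,0)
BNE again: taken
after XOR r6, r6, #14: r6=44^14=34
after ADD r6, r6, #8: r6=34+8=42
after LSL r6, r6, #1: r6=42<<1=84
after SUB r7, r7, #1: r7=3-1=2
CMP r7, #0  (cmp 2,0)
BNE again: taken
after XOR r6, r6, #14: r6=84^14=90
after ADD r6, r6, #8: r6=90+8=98
after LSL r6, r6, #1: r6=98<<1=196
after SUB r7, r7, #1: r7=2-1=1
CMP r7, #0  (cmp 1,0)
BNE again: taken
after XOR r6, r6, #14: r6=196^14=202
after ADD r6, r6, #8: r6=202+8=210
after LSL r6, r6, #1: r6=210<<1=420
after SUB r7, r7, #1: r7=1-1=0
CMP r7, #0  (cmp 0,0)
BNE again: not taken
halt.
Total executed instructions: 27.

27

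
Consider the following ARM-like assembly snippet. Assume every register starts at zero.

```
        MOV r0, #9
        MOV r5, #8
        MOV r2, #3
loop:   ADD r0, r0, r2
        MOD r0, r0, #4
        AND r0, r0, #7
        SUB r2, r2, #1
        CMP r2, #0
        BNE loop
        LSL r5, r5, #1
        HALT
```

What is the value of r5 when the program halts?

16

r0=9
r5=8
r2=3
r0=9+3=12
r0=12%4=0
r0=0&7=0
r2=3-1=2
CMP r2, #0  (cmp 2,0)
BNE loop: taken
r0=0+2=2
r0=2%4=2
r0=2&7=2
r2=2-1=1
CMP r2, #0  (cmp 1,0)
BNE loop: taken
r0=2+1=3
r0=3%4=3
r0=3&7=3
r2=1-1=0
CMP r2, #0  (cmp 0,0)
BNE loop: not taken
r5=8<<1=16
halt.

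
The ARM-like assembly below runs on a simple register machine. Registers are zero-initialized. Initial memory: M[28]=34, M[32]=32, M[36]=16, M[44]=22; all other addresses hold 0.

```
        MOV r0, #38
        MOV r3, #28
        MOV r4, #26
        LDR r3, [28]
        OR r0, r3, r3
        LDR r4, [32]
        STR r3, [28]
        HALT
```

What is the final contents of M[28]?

MOV r0, #38 → r0=38
MOV r3, #28 → r3=28
MOV r4, #26 → r4=26
LDR r3, [28] → r3=M[28]=34
OR r0, r3, r3 → r0=34|34=34
LDR r4, [32] → r4=M[32]=32
STR r3, [28] → M[28]=34
halt.

34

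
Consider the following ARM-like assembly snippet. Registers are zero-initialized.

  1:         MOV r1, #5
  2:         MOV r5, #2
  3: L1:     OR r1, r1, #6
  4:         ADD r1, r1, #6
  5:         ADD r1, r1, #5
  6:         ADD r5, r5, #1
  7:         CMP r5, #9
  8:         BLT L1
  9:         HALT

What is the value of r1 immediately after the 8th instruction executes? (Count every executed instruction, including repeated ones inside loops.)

r1=5
r5=2
r1=5|6=7
r1=7+6=13
r1=13+5=18
r5=2+1=3
CMP r5, #9  (cmp 3,9)
BLT L1: taken
After step 8: r1 = 18.

18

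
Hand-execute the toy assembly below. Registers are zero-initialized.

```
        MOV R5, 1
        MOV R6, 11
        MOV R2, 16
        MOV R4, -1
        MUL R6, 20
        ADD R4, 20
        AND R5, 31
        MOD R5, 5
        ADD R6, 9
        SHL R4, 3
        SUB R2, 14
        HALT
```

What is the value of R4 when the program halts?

MOV R5, 1 → R5=1
MOV R6, 11 → R6=11
MOV R2, 16 → R2=16
MOV R4, -1 → R4=-1
MUL R6, 20 → R6=11*20=220
ADD R4, 20 → R4=(-1)+20=19
AND R5, 31 → R5=1&31=1
MOD R5, 5 → R5=1%5=1
ADD R6, 9 → R6=220+9=229
SHL R4, 3 → R4=19<<3=152
SUB R2, 14 → R2=16-14=2
halt.

152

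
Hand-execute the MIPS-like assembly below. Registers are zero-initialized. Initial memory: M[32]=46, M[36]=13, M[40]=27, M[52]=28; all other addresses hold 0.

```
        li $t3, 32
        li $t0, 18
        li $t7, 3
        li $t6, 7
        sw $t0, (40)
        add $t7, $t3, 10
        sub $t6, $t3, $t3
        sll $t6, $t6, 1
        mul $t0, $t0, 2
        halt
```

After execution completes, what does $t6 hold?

0

after li $t3, 32: $t3=32
after li $t0, 18: $t0=18
after li $t7, 3: $t7=3
after li $t6, 7: $t6=7
sw $t0, (40) → M[40]=18
after add $t7, $t3, 10: $t7=32+10=42
after sub $t6, $t3, $t3: $t6=32-32=0
after sll $t6, $t6, 1: $t6=0<<1=0
after mul $t0, $t0, 2: $t0=18*2=36
halt.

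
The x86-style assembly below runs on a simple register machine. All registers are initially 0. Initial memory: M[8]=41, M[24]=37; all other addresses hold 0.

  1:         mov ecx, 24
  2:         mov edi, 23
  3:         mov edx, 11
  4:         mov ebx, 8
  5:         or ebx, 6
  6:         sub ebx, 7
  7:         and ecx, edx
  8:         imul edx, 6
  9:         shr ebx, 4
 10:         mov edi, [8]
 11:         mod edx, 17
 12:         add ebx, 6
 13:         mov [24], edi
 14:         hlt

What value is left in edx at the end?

ecx=24
edi=23
edx=11
ebx=8
ebx=8|6=14
ebx=14-7=7
ecx=24&11=8
edx=11*6=66
ebx=7>>4=0
edi=M[8]=41
edx=66%17=15
ebx=0+6=6
mov [24], edi → M[24]=41
halt.

15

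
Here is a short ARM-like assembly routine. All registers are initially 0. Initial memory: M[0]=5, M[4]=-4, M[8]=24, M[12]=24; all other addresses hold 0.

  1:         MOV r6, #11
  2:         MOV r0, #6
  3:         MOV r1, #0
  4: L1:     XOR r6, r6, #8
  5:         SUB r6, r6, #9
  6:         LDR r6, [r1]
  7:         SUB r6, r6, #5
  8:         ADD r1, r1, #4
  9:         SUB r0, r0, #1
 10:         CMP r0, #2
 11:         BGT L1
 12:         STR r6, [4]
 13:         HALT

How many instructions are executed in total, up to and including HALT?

MOV r6, #11 → r6=11
MOV r0, #6 → r0=6
MOV r1, #0 → r1=0
XOR r6, r6, #8 → r6=11^8=3
SUB r6, r6, #9 → r6=3-9=-6
LDR r6, [r1] → r6=M[0]=5
SUB r6, r6, #5 → r6=5-5=0
ADD r1, r1, #4 → r1=0+4=4
SUB r0, r0, #1 → r0=6-1=5
CMP r0, #2  (cmp 5,2)
BGT L1: taken
XOR r6, r6, #8 → r6=0^8=8
SUB r6, r6, #9 → r6=8-9=-1
LDR r6, [r1] → r6=M[4]=-4
SUB r6, r6, #5 → r6=(-4)-5=-9
ADD r1, r1, #4 → r1=4+4=8
SUB r0, r0, #1 → r0=5-1=4
CMP r0, #2  (cmp 4,2)
BGT L1: taken
XOR r6, r6, #8 → r6=(-9)^8=-1
SUB r6, r6, #9 → r6=(-1)-9=-10
LDR r6, [r1] → r6=M[8]=24
SUB r6, r6, #5 → r6=24-5=19
ADD r1, r1, #4 → r1=8+4=12
SUB r0, r0, #1 → r0=4-1=3
CMP r0, #2  (cmp 3,2)
BGT L1: taken
XOR r6, r6, #8 → r6=19^8=27
SUB r6, r6, #9 → r6=27-9=18
LDR r6, [r1] → r6=M[12]=24
SUB r6, r6, #5 → r6=24-5=19
ADD r1, r1, #4 → r1=12+4=16
SUB r0, r0, #1 → r0=3-1=2
CMP r0, #2  (cmp 2,2)
BGT L1: not taken
STR r6, [4] → M[4]=19
halt.
Total executed instructions: 37.

37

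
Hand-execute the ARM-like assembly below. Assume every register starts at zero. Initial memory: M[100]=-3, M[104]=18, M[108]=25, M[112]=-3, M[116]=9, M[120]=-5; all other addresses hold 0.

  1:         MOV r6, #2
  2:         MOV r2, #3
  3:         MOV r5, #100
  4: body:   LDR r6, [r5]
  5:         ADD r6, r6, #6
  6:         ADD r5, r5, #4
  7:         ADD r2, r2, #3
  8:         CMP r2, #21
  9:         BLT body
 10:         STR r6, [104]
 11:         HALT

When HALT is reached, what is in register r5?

124

MOV r6, #2 → r6=2
MOV r2, #3 → r2=3
MOV r5, #100 → r5=100
LDR r6, [r5] → r6=M[100]=-3
ADD r6, r6, #6 → r6=(-3)+6=3
ADD r5, r5, #4 → r5=100+4=104
ADD r2, r2, #3 → r2=3+3=6
CMP r2, #21  (cmp 6,21)
BLT body: taken
LDR r6, [r5] → r6=M[104]=18
ADD r6, r6, #6 → r6=18+6=24
ADD r5, r5, #4 → r5=104+4=108
ADD r2, r2, #3 → r2=6+3=9
CMP r2, #21  (cmp 9,21)
BLT body: taken
LDR r6, [r5] → r6=M[108]=25
ADD r6, r6, #6 → r6=25+6=31
ADD r5, r5, #4 → r5=108+4=112
ADD r2, r2, #3 → r2=9+3=12
CMP r2, #21  (cmp 12,21)
BLT body: taken
LDR r6, [r5] → r6=M[112]=-3
ADD r6, r6, #6 → r6=(-3)+6=3
ADD r5, r5, #4 → r5=112+4=116
ADD r2, r2, #3 → r2=12+3=15
CMP r2, #21  (cmp 15,21)
BLT body: taken
LDR r6, [r5] → r6=M[116]=9
ADD r6, r6, #6 → r6=9+6=15
ADD r5, r5, #4 → r5=116+4=120
ADD r2, r2, #3 → r2=15+3=18
CMP r2, #21  (cmp 18,21)
BLT body: taken
LDR r6, [r5] → r6=M[120]=-5
ADD r6, r6, #6 → r6=(-5)+6=1
ADD r5, r5, #4 → r5=120+4=124
ADD r2, r2, #3 → r2=18+3=21
CMP r2, #21  (cmp 21,21)
BLT body: not taken
STR r6, [104] → M[104]=1
halt.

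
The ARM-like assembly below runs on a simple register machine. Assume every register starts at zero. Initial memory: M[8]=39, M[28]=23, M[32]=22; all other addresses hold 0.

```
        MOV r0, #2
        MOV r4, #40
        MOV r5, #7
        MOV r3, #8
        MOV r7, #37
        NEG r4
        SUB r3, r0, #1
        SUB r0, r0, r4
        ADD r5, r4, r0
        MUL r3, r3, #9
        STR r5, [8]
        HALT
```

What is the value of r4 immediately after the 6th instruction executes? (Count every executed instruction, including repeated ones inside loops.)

MOV r0, #2 → r0=2
MOV r4, #40 → r4=40
MOV r5, #7 → r5=7
MOV r3, #8 → r3=8
MOV r7, #37 → r7=37
NEG r4 → r4=-(40)=-40
After step 6: r4 = -40.

-40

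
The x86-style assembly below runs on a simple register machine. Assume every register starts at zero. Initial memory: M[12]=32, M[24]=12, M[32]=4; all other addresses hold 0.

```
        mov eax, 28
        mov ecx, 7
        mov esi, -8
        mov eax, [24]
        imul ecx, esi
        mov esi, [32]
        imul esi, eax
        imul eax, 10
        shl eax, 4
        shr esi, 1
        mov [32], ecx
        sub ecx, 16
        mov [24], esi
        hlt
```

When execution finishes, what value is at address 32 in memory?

mov eax, 28 → eax=28
mov ecx, 7 → ecx=7
mov esi, -8 → esi=-8
mov eax, [24] → eax=M[24]=12
imul ecx, esi → ecx=7*(-8)=-56
mov esi, [32] → esi=M[32]=4
imul esi, eax → esi=4*12=48
imul eax, 10 → eax=12*10=120
shl eax, 4 → eax=120<<4=1920
shr esi, 1 → esi=48>>1=24
mov [32], ecx → M[32]=-56
sub ecx, 16 → ecx=(-56)-16=-72
mov [24], esi → M[24]=24
halt.

-56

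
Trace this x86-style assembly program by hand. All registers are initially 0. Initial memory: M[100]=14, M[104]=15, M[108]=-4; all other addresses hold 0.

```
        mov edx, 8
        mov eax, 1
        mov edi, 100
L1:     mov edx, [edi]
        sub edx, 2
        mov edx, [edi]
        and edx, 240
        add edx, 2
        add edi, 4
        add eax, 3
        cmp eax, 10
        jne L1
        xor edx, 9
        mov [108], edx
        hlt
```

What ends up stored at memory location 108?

251

edx=8
eax=1
edi=100
edx=M[100]=14
edx=14-2=12
edx=M[100]=14
edx=14&240=0
edx=0+2=2
edi=100+4=104
eax=1+3=4
cmp eax, 10  (cmp 4,10)
jne L1: taken
edx=M[104]=15
edx=15-2=13
edx=M[104]=15
edx=15&240=0
edx=0+2=2
edi=104+4=108
eax=4+3=7
cmp eax, 10  (cmp 7,10)
jne L1: taken
edx=M[108]=-4
edx=(-4)-2=-6
edx=M[108]=-4
edx=(-4)&240=240
edx=240+2=242
edi=108+4=112
eax=7+3=10
cmp eax, 10  (cmp 10,10)
jne L1: not taken
edx=242^9=251
mov [108], edx → M[108]=251
halt.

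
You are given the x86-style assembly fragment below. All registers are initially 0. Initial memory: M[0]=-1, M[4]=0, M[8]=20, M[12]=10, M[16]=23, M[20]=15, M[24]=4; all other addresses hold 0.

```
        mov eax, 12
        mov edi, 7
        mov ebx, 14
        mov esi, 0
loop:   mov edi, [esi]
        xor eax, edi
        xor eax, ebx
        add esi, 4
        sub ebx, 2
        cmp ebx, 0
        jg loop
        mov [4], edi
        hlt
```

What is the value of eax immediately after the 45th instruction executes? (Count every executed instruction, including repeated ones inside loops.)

eax=12
edi=7
ebx=14
esi=0
edi=M[0]=-1
eax=12^(-1)=-13
eax=(-13)^14=-3
esi=0+4=4
ebx=14-2=12
cmp ebx, 0  (cmp 12,0)
jg loop: taken
edi=M[4]=0
eax=(-3)^0=-3
eax=(-3)^12=-15
esi=4+4=8
ebx=12-2=10
cmp ebx, 0  (cmp 10,0)
jg loop: taken
edi=M[8]=20
eax=(-15)^20=-27
eax=(-27)^10=-17
esi=8+4=12
ebx=10-2=8
cmp ebx, 0  (cmp 8,0)
jg loop: taken
edi=M[12]=10
eax=(-17)^10=-27
eax=(-27)^8=-19
esi=12+4=16
ebx=8-2=6
cmp ebx, 0  (cmp 6,0)
jg loop: taken
edi=M[16]=23
eax=(-19)^23=-6
eax=(-6)^6=-4
esi=16+4=20
ebx=6-2=4
cmp ebx, 0  (cmp 4,0)
jg loop: taken
edi=M[20]=15
eax=(-4)^15=-13
eax=(-13)^4=-9
esi=20+4=24
ebx=4-2=2
cmp ebx, 0  (cmp 2,0)
After step 45: eax = -9.

-9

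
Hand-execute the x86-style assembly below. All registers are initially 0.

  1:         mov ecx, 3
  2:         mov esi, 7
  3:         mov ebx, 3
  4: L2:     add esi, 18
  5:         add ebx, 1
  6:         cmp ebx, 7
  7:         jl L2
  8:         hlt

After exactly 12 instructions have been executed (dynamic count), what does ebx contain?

after mov ecx, 3: ecx=3
after mov esi, 7: esi=7
after mov ebx, 3: ebx=3
after add esi, 18: esi=7+18=25
after add ebx, 1: ebx=3+1=4
cmp ebx, 7  (cmp 4,7)
jl L2: taken
after add esi, 18: esi=25+18=43
after add ebx, 1: ebx=4+1=5
cmp ebx, 7  (cmp 5,7)
jl L2: taken
after add esi, 18: esi=43+18=61
After step 12: ebx = 5.

5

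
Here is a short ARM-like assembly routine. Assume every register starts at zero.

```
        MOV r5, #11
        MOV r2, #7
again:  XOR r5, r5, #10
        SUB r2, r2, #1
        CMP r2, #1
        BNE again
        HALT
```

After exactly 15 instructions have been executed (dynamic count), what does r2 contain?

4

MOV r5, #11 → r5=11
MOV r2, #7 → r2=7
XOR r5, r5, #10 → r5=11^10=1
SUB r2, r2, #1 → r2=7-1=6
CMP r2, #1  (cmp 6,1)
BNE again: taken
XOR r5, r5, #10 → r5=1^10=11
SUB r2, r2, #1 → r2=6-1=5
CMP r2, #1  (cmp 5,1)
BNE again: taken
XOR r5, r5, #10 → r5=11^10=1
SUB r2, r2, #1 → r2=5-1=4
CMP r2, #1  (cmp 4,1)
BNE again: taken
XOR r5, r5, #10 → r5=1^10=11
After step 15: r2 = 4.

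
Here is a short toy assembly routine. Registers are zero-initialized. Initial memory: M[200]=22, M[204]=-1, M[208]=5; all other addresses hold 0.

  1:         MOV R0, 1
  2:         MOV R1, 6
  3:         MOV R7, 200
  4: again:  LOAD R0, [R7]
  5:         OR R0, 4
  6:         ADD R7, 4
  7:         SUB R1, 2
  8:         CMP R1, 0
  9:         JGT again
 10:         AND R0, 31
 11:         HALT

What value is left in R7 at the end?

MOV R0, 1 → R0=1
MOV R1, 6 → R1=6
MOV R7, 200 → R7=200
LOAD R0, [R7] → R0=M[200]=22
OR R0, 4 → R0=22|4=22
ADD R7, 4 → R7=200+4=204
SUB R1, 2 → R1=6-2=4
CMP R1, 0  (cmp 4,0)
JGT again: taken
LOAD R0, [R7] → R0=M[204]=-1
OR R0, 4 → R0=(-1)|4=-1
ADD R7, 4 → R7=204+4=208
SUB R1, 2 → R1=4-2=2
CMP R1, 0  (cmp 2,0)
JGT again: taken
LOAD R0, [R7] → R0=M[208]=5
OR R0, 4 → R0=5|4=5
ADD R7, 4 → R7=208+4=212
SUB R1, 2 → R1=2-2=0
CMP R1, 0  (cmp 0,0)
JGT again: not taken
AND R0, 31 → R0=5&31=5
halt.

212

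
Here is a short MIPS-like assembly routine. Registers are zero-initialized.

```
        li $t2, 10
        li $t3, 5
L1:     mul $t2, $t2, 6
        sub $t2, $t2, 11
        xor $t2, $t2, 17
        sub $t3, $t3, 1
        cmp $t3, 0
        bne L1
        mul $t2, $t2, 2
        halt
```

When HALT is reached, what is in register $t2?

70744

after li $t2, 10: $t2=10
after li $t3, 5: $t3=5
after mul $t2, $t2, 6: $t2=10*6=60
after sub $t2, $t2, 11: $t2=60-11=49
after xor $t2, $t2, 17: $t2=49^17=32
after sub $t3, $t3, 1: $t3=5-1=4
cmp $t3, 0  (cmp 4,0)
bne L1: taken
after mul $t2, $t2, 6: $t2=32*6=192
after sub $t2, $t2, 11: $t2=192-11=181
after xor $t2, $t2, 17: $t2=181^17=164
after sub $t3, $t3, 1: $t3=4-1=3
cmp $t3, 0  (cmp 3,0)
bne L1: taken
after mul $t2, $t2, 6: $t2=164*6=984
after sub $t2, $t2, 11: $t2=984-11=973
after xor $t2, $t2, 17: $t2=973^17=988
after sub $t3, $t3, 1: $t3=3-1=2
cmp $t3, 0  (cmp 2,0)
bne L1: taken
after mul $t2, $t2, 6: $t2=988*6=5928
after sub $t2, $t2, 11: $t2=5928-11=5917
after xor $t2, $t2, 17: $t2=5917^17=5900
after sub $t3, $t3, 1: $t3=2-1=1
cmp $t3, 0  (cmp 1,0)
bne L1: taken
after mul $t2, $t2, 6: $t2=5900*6=35400
after sub $t2, $t2, 11: $t2=35400-11=35389
after xor $t2, $t2, 17: $t2=35389^17=35372
after sub $t3, $t3, 1: $t3=1-1=0
cmp $t3, 0  (cmp 0,0)
bne L1: not taken
after mul $t2, $t2, 2: $t2=35372*2=70744
halt.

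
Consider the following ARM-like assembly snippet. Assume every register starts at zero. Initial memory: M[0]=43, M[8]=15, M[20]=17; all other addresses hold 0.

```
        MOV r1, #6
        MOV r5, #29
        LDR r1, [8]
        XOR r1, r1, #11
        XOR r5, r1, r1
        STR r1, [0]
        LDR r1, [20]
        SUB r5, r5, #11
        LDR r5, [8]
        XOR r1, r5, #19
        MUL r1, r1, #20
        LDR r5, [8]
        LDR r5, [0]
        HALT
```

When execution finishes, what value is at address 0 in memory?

MOV r1, #6 → r1=6
MOV r5, #29 → r5=29
LDR r1, [8] → r1=M[8]=15
XOR r1, r1, #11 → r1=15^11=4
XOR r5, r1, r1 → r5=4^4=0
STR r1, [0] → M[0]=4
LDR r1, [20] → r1=M[20]=17
SUB r5, r5, #11 → r5=0-11=-11
LDR r5, [8] → r5=M[8]=15
XOR r1, r5, #19 → r1=15^19=28
MUL r1, r1, #20 → r1=28*20=560
LDR r5, [8] → r5=M[8]=15
LDR r5, [0] → r5=M[0]=4
halt.

4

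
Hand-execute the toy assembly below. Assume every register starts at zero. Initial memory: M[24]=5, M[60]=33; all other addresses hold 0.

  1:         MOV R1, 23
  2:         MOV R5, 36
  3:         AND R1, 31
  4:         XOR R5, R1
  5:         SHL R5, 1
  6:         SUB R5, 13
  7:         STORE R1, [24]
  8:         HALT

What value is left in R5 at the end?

89

after MOV R1, 23: R1=23
after MOV R5, 36: R5=36
after AND R1, 31: R1=23&31=23
after XOR R5, R1: R5=36^23=51
after SHL R5, 1: R5=51<<1=102
after SUB R5, 13: R5=102-13=89
STORE R1, [24] → M[24]=23
halt.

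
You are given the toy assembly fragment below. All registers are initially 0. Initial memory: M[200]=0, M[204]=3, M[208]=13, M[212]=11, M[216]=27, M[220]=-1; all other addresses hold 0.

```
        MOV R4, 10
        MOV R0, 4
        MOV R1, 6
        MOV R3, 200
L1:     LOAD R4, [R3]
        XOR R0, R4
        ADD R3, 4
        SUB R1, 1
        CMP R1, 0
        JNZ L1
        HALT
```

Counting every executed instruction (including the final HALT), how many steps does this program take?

R4=10
R0=4
R1=6
R3=200
R4=M[200]=0
R0=4^0=4
R3=200+4=204
R1=6-1=5
CMP R1, 0  (cmp 5,0)
JNZ L1: taken
R4=M[204]=3
R0=4^3=7
R3=204+4=208
R1=5-1=4
CMP R1, 0  (cmp 4,0)
JNZ L1: taken
R4=M[208]=13
R0=7^13=10
R3=208+4=212
R1=4-1=3
CMP R1, 0  (cmp 3,0)
JNZ L1: taken
R4=M[212]=11
R0=10^11=1
R3=212+4=216
R1=3-1=2
CMP R1, 0  (cmp 2,0)
JNZ L1: taken
R4=M[216]=27
R0=1^27=26
R3=216+4=220
R1=2-1=1
CMP R1, 0  (cmp 1,0)
JNZ L1: taken
R4=M[220]=-1
R0=26^(-1)=-27
R3=220+4=224
R1=1-1=0
CMP R1, 0  (cmp 0,0)
JNZ L1: not taken
halt.
Total executed instructions: 41.

41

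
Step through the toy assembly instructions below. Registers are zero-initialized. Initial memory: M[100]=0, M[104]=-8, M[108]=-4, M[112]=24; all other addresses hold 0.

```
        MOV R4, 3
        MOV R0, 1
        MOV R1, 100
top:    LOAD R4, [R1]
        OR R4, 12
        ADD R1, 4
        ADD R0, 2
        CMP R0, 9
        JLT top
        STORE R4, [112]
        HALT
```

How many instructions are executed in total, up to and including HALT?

29

after MOV R4, 3: R4=3
after MOV R0, 1: R0=1
after MOV R1, 100: R1=100
after LOAD R4, [R1]: R4=M[100]=0
after OR R4, 12: R4=0|12=12
after ADD R1, 4: R1=100+4=104
after ADD R0, 2: R0=1+2=3
CMP R0, 9  (cmp 3,9)
JLT top: taken
after LOAD R4, [R1]: R4=M[104]=-8
after OR R4, 12: R4=(-8)|12=-4
after ADD R1, 4: R1=104+4=108
after ADD R0, 2: R0=3+2=5
CMP R0, 9  (cmp 5,9)
JLT top: taken
after LOAD R4, [R1]: R4=M[108]=-4
after OR R4, 12: R4=(-4)|12=-4
after ADD R1, 4: R1=108+4=112
after ADD R0, 2: R0=5+2=7
CMP R0, 9  (cmp 7,9)
JLT top: taken
after LOAD R4, [R1]: R4=M[112]=24
after OR R4, 12: R4=24|12=28
after ADD R1, 4: R1=112+4=116
after ADD R0, 2: R0=7+2=9
CMP R0, 9  (cmp 9,9)
JLT top: not taken
STORE R4, [112] → M[112]=28
halt.
Total executed instructions: 29.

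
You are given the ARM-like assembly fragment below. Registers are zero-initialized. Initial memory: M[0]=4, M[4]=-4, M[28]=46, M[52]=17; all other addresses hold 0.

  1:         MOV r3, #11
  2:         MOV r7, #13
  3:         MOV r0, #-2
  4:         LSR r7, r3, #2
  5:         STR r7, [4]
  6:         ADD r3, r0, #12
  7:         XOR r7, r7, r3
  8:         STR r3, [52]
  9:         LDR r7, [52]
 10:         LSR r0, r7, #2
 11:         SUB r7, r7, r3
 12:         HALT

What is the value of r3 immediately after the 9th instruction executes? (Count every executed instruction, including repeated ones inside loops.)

MOV r3, #11 → r3=11
MOV r7, #13 → r7=13
MOV r0, #-2 → r0=-2
LSR r7, r3, #2 → r7=11>>2=2
STR r7, [4] → M[4]=2
ADD r3, r0, #12 → r3=(-2)+12=10
XOR r7, r7, r3 → r7=2^10=8
STR r3, [52] → M[52]=10
LDR r7, [52] → r7=M[52]=10
After step 9: r3 = 10.

10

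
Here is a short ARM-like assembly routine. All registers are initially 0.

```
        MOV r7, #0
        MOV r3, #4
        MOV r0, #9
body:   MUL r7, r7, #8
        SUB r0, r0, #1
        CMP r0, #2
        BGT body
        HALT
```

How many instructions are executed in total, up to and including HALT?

MOV r7, #0 → r7=0
MOV r3, #4 → r3=4
MOV r0, #9 → r0=9
MUL r7, r7, #8 → r7=0*8=0
SUB r0, r0, #1 → r0=9-1=8
CMP r0, #2  (cmp 8,2)
BGT body: taken
MUL r7, r7, #8 → r7=0*8=0
SUB r0, r0, #1 → r0=8-1=7
CMP r0, #2  (cmp 7,2)
BGT body: taken
MUL r7, r7, #8 → r7=0*8=0
SUB r0, r0, #1 → r0=7-1=6
CMP r0, #2  (cmp 6,2)
BGT body: taken
MUL r7, r7, #8 → r7=0*8=0
SUB r0, r0, #1 → r0=6-1=5
CMP r0, #2  (cmp 5,2)
BGT body: taken
MUL r7, r7, #8 → r7=0*8=0
SUB r0, r0, #1 → r0=5-1=4
CMP r0, #2  (cmp 4,2)
BGT body: taken
MUL r7, r7, #8 → r7=0*8=0
SUB r0, r0, #1 → r0=4-1=3
CMP r0, #2  (cmp 3,2)
BGT body: taken
MUL r7, r7, #8 → r7=0*8=0
SUB r0, r0, #1 → r0=3-1=2
CMP r0, #2  (cmp 2,2)
BGT body: not taken
halt.
Total executed instructions: 32.

32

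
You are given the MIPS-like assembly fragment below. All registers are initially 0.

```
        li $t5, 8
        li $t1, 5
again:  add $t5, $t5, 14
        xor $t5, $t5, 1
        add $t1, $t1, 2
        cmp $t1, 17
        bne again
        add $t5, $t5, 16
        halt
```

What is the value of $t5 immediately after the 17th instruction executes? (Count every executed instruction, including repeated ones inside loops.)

51

$t5=8
$t1=5
$t5=8+14=22
$t5=22^1=23
$t1=5+2=7
cmp $t1, 17  (cmp 7,17)
bne again: taken
$t5=23+14=37
$t5=37^1=36
$t1=7+2=9
cmp $t1, 17  (cmp 9,17)
bne again: taken
$t5=36+14=50
$t5=50^1=51
$t1=9+2=11
cmp $t1, 17  (cmp 11,17)
bne again: taken
After step 17: $t5 = 51.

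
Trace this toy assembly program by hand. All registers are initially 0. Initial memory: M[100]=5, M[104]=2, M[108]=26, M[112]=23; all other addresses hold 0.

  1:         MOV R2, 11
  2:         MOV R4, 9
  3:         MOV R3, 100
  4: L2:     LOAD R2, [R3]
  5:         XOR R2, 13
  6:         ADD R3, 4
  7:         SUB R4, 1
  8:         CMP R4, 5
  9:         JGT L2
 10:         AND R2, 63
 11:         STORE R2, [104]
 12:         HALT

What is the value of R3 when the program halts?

after MOV R2, 11: R2=11
after MOV R4, 9: R4=9
after MOV R3, 100: R3=100
after LOAD R2, [R3]: R2=M[100]=5
after XOR R2, 13: R2=5^13=8
after ADD R3, 4: R3=100+4=104
after SUB R4, 1: R4=9-1=8
CMP R4, 5  (cmp 8,5)
JGT L2: taken
after LOAD R2, [R3]: R2=M[104]=2
after XOR R2, 13: R2=2^13=15
after ADD R3, 4: R3=104+4=108
after SUB R4, 1: R4=8-1=7
CMP R4, 5  (cmp 7,5)
JGT L2: taken
after LOAD R2, [R3]: R2=M[108]=26
after XOR R2, 13: R2=26^13=23
after ADD R3, 4: R3=108+4=112
after SUB R4, 1: R4=7-1=6
CMP R4, 5  (cmp 6,5)
JGT L2: taken
after LOAD R2, [R3]: R2=M[112]=23
after XOR R2, 13: R2=23^13=26
after ADD R3, 4: R3=112+4=116
after SUB R4, 1: R4=6-1=5
CMP R4, 5  (cmp 5,5)
JGT L2: not taken
after AND R2, 63: R2=26&63=26
STORE R2, [104] → M[104]=26
halt.

116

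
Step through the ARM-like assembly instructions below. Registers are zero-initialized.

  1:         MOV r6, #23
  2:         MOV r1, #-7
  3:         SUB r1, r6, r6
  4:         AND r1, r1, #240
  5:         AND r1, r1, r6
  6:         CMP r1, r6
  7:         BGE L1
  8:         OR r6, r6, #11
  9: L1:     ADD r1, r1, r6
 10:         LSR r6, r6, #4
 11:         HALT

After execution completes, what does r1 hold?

31

r6=23
r1=-7
r1=23-23=0
r1=0&240=0
r1=0&23=0
CMP r1, r6  (cmp 0,23)
BGE L1: not taken
r6=23|11=31
r1=0+31=31
r6=31>>4=1
halt.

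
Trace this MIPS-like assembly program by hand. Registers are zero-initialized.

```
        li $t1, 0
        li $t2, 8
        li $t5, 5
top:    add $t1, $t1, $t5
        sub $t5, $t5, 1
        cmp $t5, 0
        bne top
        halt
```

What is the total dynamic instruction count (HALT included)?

li $t1, 0 → $t1=0
li $t2, 8 → $t2=8
li $t5, 5 → $t5=5
add $t1, $t1, $t5 → $t1=0+5=5
sub $t5, $t5, 1 → $t5=5-1=4
cmp $t5, 0  (cmp 4,0)
bne top: taken
add $t1, $t1, $t5 → $t1=5+4=9
sub $t5, $t5, 1 → $t5=4-1=3
cmp $t5, 0  (cmp 3,0)
bne top: taken
add $t1, $t1, $t5 → $t1=9+3=12
sub $t5, $t5, 1 → $t5=3-1=2
cmp $t5, 0  (cmp 2,0)
bne top: taken
add $t1, $t1, $t5 → $t1=12+2=14
sub $t5, $t5, 1 → $t5=2-1=1
cmp $t5, 0  (cmp 1,0)
bne top: taken
add $t1, $t1, $t5 → $t1=14+1=15
sub $t5, $t5, 1 → $t5=1-1=0
cmp $t5, 0  (cmp 0,0)
bne top: not taken
halt.
Total executed instructions: 24.

24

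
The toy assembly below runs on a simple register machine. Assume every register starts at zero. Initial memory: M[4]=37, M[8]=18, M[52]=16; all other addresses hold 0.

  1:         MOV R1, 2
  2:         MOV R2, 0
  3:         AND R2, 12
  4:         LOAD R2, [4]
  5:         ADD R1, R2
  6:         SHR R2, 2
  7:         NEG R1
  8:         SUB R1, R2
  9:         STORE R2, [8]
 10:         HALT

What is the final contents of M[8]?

MOV R1, 2 → R1=2
MOV R2, 0 → R2=0
AND R2, 12 → R2=0&12=0
LOAD R2, [4] → R2=M[4]=37
ADD R1, R2 → R1=2+37=39
SHR R2, 2 → R2=37>>2=9
NEG R1 → R1=-(39)=-39
SUB R1, R2 → R1=(-39)-9=-48
STORE R2, [8] → M[8]=9
halt.

9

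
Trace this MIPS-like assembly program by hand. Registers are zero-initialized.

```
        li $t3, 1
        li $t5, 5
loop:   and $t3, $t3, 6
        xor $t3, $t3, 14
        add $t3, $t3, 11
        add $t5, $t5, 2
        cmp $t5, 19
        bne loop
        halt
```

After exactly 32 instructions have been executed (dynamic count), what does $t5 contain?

15

li $t3, 1 → $t3=1
li $t5, 5 → $t5=5
and $t3, $t3, 6 → $t3=1&6=0
xor $t3, $t3, 14 → $t3=0^14=14
add $t3, $t3, 11 → $t3=14+11=25
add $t5, $t5, 2 → $t5=5+2=7
cmp $t5, 19  (cmp 7,19)
bne loop: taken
and $t3, $t3, 6 → $t3=25&6=0
xor $t3, $t3, 14 → $t3=0^14=14
add $t3, $t3, 11 → $t3=14+11=25
add $t5, $t5, 2 → $t5=7+2=9
cmp $t5, 19  (cmp 9,19)
bne loop: taken
and $t3, $t3, 6 → $t3=25&6=0
xor $t3, $t3, 14 → $t3=0^14=14
add $t3, $t3, 11 → $t3=14+11=25
add $t5, $t5, 2 → $t5=9+2=11
cmp $t5, 19  (cmp 11,19)
bne loop: taken
and $t3, $t3, 6 → $t3=25&6=0
xor $t3, $t3, 14 → $t3=0^14=14
add $t3, $t3, 11 → $t3=14+11=25
add $t5, $t5, 2 → $t5=11+2=13
cmp $t5, 19  (cmp 13,19)
bne loop: taken
and $t3, $t3, 6 → $t3=25&6=0
xor $t3, $t3, 14 → $t3=0^14=14
add $t3, $t3, 11 → $t3=14+11=25
add $t5, $t5, 2 → $t5=13+2=15
cmp $t5, 19  (cmp 15,19)
bne loop: taken
After step 32: $t5 = 15.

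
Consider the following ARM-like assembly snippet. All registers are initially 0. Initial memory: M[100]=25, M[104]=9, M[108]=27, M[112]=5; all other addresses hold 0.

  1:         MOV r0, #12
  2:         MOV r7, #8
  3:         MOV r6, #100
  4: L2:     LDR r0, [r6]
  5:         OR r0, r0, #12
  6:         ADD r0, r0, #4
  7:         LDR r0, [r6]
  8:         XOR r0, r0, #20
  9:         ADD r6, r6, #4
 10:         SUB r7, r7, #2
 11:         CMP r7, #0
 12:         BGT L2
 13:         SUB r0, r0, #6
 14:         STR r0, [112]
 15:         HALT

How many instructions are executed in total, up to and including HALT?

42

after MOV r0, #12: r0=12
after MOV r7, #8: r7=8
after MOV r6, #100: r6=100
after LDR r0, [r6]: r0=M[100]=25
after OR r0, r0, #12: r0=25|12=29
after ADD r0, r0, #4: r0=29+4=33
after LDR r0, [r6]: r0=M[100]=25
after XOR r0, r0, #20: r0=25^20=13
after ADD r6, r6, #4: r6=100+4=104
after SUB r7, r7, #2: r7=8-2=6
CMP r7, #0  (cmp 6,0)
BGT L2: taken
after LDR r0, [r6]: r0=M[104]=9
after OR r0, r0, #12: r0=9|12=13
after ADD r0, r0, #4: r0=13+4=17
after LDR r0, [r6]: r0=M[104]=9
after XOR r0, r0, #20: r0=9^20=29
after ADD r6, r6, #4: r6=104+4=108
after SUB r7, r7, #2: r7=6-2=4
CMP r7, #0  (cmp 4,0)
BGT L2: taken
after LDR r0, [r6]: r0=M[108]=27
after OR r0, r0, #12: r0=27|12=31
after ADD r0, r0, #4: r0=31+4=35
after LDR r0, [r6]: r0=M[108]=27
after XOR r0, r0, #20: r0=27^20=15
after ADD r6, r6, #4: r6=108+4=112
after SUB r7, r7, #2: r7=4-2=2
CMP r7, #0  (cmp 2,0)
BGT L2: taken
after LDR r0, [r6]: r0=M[112]=5
after OR r0, r0, #12: r0=5|12=13
after ADD r0, r0, #4: r0=13+4=17
after LDR r0, [r6]: r0=M[112]=5
after XOR r0, r0, #20: r0=5^20=17
after ADD r6, r6, #4: r6=112+4=116
after SUB r7, r7, #2: r7=2-2=0
CMP r7, #0  (cmp 0,0)
BGT L2: not taken
after SUB r0, r0, #6: r0=17-6=11
STR r0, [112] → M[112]=11
halt.
Total executed instructions: 42.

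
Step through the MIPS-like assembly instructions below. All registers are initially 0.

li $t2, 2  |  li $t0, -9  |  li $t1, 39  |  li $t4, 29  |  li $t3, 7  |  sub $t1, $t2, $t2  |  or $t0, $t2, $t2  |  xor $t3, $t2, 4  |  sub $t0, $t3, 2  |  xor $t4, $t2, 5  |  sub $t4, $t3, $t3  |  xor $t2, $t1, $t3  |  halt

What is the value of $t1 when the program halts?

0

li $t2, 2 → $t2=2
li $t0, -9 → $t0=-9
li $t1, 39 → $t1=39
li $t4, 29 → $t4=29
li $t3, 7 → $t3=7
sub $t1, $t2, $t2 → $t1=2-2=0
or $t0, $t2, $t2 → $t0=2|2=2
xor $t3, $t2, 4 → $t3=2^4=6
sub $t0, $t3, 2 → $t0=6-2=4
xor $t4, $t2, 5 → $t4=2^5=7
sub $t4, $t3, $t3 → $t4=6-6=0
xor $t2, $t1, $t3 → $t2=0^6=6
halt.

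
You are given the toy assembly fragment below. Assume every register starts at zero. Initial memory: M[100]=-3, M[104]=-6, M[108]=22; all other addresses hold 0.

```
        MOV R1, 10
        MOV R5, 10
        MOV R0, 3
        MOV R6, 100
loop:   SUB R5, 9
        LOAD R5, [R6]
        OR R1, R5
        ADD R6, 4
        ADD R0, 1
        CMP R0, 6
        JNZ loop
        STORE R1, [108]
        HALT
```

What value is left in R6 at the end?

R1=10
R5=10
R0=3
R6=100
R5=10-9=1
R5=M[100]=-3
R1=10|(-3)=-1
R6=100+4=104
R0=3+1=4
CMP R0, 6  (cmp 4,6)
JNZ loop: taken
R5=(-3)-9=-12
R5=M[104]=-6
R1=(-1)|(-6)=-1
R6=104+4=108
R0=4+1=5
CMP R0, 6  (cmp 5,6)
JNZ loop: taken
R5=(-6)-9=-15
R5=M[108]=22
R1=(-1)|22=-1
R6=108+4=112
R0=5+1=6
CMP R0, 6  (cmp 6,6)
JNZ loop: not taken
STORE R1, [108] → M[108]=-1
halt.

112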